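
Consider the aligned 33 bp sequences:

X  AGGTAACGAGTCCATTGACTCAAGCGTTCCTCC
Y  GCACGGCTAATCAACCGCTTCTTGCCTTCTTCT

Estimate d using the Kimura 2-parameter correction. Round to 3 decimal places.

Of 33 sites, 11 differences are transitions and 7 are transversions, so P = 11/33 ≈ 0.333333 and Q = 7/33 ≈ 0.212121.
Under the Kimura two-parameter model, d = −½ ln(1 − 2P − Q) − ¼ ln(1 − 2Q).
1 − 2P − Q = 0.121213, giving −½ ln(0.121213) = 1.055103.
1 − 2Q = 0.575758, giving −¼ ln(0.575758) = 0.138017.
d = 1.055103 + 0.138017 = 1.193120.

1.193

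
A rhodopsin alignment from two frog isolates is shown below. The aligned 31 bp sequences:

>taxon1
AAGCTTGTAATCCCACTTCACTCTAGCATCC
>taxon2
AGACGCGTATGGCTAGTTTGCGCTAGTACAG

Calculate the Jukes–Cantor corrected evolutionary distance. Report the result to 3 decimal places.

The sequences differ at 16 of 31 sites, so p = 16/31 ≈ 0.516129.
d = −(3/4) ln(1 − 4p/3) = −0.75 ln(1 − 0.688172) = −0.75 ln(0.311828)
  = −0.75 × (-1.165304) = 0.873978 substitutions/site.

0.874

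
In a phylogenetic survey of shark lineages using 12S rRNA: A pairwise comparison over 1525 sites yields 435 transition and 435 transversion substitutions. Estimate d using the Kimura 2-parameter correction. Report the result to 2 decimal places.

P = 435/1525 ≈ 0.285246 and Q = 435/1525 ≈ 0.285246.
Under the Kimura two-parameter model, d = −½ ln(1 − 2P − Q) − ¼ ln(1 − 2Q).
1 − 2P − Q = 0.144262, giving −½ ln(0.144262) = 0.968062.
1 − 2Q = 0.429508, giving −¼ ln(0.429508) = 0.211279.
d = 0.968062 + 0.211279 = 1.179341.

1.18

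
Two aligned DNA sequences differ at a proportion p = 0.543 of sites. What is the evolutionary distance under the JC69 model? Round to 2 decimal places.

d = −(3/4) ln(1 − 4p/3) = −0.75 ln(1 − 0.724) = −0.75 ln(0.276)
  = −0.75 × (-1.287354) = 0.965516 substitutions/site.

0.97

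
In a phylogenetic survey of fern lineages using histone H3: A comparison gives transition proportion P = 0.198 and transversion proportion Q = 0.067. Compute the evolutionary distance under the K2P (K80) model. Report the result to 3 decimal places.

Under the Kimura two-parameter model, d = −½ ln(1 − 2P − Q) − ¼ ln(1 − 2Q).
1 − 2P − Q = 0.537, giving −½ ln(0.537) = 0.310879.
1 − 2Q = 0.866, giving −¼ ln(0.866) = 0.035968.
d = 0.310879 + 0.035968 = 0.346847.

0.347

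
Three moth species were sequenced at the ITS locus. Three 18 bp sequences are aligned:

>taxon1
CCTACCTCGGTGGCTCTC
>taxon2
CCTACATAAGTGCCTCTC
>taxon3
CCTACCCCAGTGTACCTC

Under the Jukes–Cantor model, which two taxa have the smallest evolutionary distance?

taxon1 and taxon2

taxon1–taxon2: 4/18 differ, p = 0.222, d = 0.264.
taxon1–taxon3: 5/18 differ, p = 0.278, d = 0.347.
taxon2–taxon3: 6/18 differ, p = 0.333, d = 0.441.
The smallest distance is between taxon1 and taxon2.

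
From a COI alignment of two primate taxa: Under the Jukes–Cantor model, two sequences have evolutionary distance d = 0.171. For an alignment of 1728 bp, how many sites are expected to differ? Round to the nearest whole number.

Invert JC69: p = (3/4)(1 − e^(−4d/3)) = 0.75 × (1 − e^(-0.228)) = 0.75 × (1 − 0.796124) = 0.152907.
Expected differing sites = pL ≈ 0.152907 × 1728 = 264.223296 ≈ 264.

264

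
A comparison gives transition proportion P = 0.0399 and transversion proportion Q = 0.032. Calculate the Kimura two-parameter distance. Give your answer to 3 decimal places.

0.076

Under the Kimura two-parameter model, d = −½ ln(1 − 2P − Q) − ¼ ln(1 − 2Q).
1 − 2P − Q = 0.8882, giving −½ ln(0.8882) = 0.059279.
1 − 2Q = 0.936, giving −¼ ln(0.936) = 0.016535.
d = 0.059279 + 0.016535 = 0.075814.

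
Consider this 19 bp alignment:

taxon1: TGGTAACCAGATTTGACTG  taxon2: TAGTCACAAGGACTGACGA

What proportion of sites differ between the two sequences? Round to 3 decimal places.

0.421

The sequences differ at 8 of 19 positions (sites 2, 5, 8, 11, 12, 13, 18, 19).
p = 8/19 = 0.421052… ≈ 0.421 (to 3 d.p.).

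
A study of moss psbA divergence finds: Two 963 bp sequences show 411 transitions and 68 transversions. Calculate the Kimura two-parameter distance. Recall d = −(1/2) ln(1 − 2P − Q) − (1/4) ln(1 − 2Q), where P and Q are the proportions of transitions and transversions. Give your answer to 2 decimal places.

1.33

P = 411/963 ≈ 0.426791 and Q = 68/963 ≈ 0.070613.
Under the Kimura two-parameter model, d = −½ ln(1 − 2P − Q) − ¼ ln(1 − 2Q).
1 − 2P − Q = 0.075805, giving −½ ln(0.075805) = 1.289796.
1 − 2Q = 0.858774, giving −¼ ln(0.858774) = 0.038062.
d = 1.289796 + 0.038062 = 1.327858.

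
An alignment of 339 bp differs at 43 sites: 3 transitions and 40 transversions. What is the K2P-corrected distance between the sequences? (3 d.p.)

0.140

P = 3/339 ≈ 0.00885 and Q = 40/339 ≈ 0.117994.
Under the Kimura two-parameter model, d = −½ ln(1 − 2P − Q) − ¼ ln(1 − 2Q).
1 − 2P − Q = 0.864306, giving −½ ln(0.864306) = 0.072914.
1 − 2Q = 0.764012, giving −¼ ln(0.764012) = 0.067293.
d = 0.072914 + 0.067293 = 0.140207.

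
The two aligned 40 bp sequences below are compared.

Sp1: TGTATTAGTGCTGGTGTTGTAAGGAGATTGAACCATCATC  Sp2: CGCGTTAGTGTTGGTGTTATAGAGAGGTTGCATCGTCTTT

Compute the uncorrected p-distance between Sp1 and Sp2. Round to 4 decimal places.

0.3250

The sequences differ at 13 of 40 positions.
p = 13/40 = 0.3250.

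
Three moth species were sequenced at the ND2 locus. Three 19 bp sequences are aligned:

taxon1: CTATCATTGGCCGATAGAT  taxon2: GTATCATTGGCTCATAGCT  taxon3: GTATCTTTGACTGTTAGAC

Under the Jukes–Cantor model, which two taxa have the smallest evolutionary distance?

taxon1 and taxon2

taxon1–taxon2: 4/19 differ, p = 0.211, d = 0.247.
taxon1–taxon3: 6/19 differ, p = 0.316, d = 0.410.
taxon2–taxon3: 6/19 differ, p = 0.316, d = 0.410.
The smallest distance is between taxon1 and taxon2.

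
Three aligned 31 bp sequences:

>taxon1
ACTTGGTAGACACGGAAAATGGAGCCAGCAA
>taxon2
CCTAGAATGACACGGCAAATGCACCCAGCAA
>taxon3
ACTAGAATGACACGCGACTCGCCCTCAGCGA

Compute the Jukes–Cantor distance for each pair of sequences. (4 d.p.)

d(taxon1,taxon2) = 0.3163, d(taxon1,taxon3) = 0.6913, d(taxon2,taxon3) = 0.3672

taxon1–taxon2: 8/31 sites differ → p ≈ 0.258065, d = −0.75 ln(1 − 0.344087) = 0.316295 ≈ 0.3163.
taxon1–taxon3: 14/31 sites differ → p ≈ 0.451613, d = −0.75 ln(1 − 0.602151) = 0.691262 ≈ 0.6913.
taxon2–taxon3: 9/31 sites differ → p ≈ 0.290323, d = −0.75 ln(1 − 0.387097) = 0.367161 ≈ 0.3672.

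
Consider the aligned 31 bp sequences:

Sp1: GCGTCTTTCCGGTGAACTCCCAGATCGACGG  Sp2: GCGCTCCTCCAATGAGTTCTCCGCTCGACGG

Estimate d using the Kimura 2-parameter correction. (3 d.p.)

0.553

Of 31 sites, 9 differences are transitions and 2 are transversions, so P = 9/31 ≈ 0.290323 and Q = 2/31 ≈ 0.064516.
Under the Kimura two-parameter model, d = −½ ln(1 − 2P − Q) − ¼ ln(1 − 2Q).
1 − 2P − Q = 0.354838, giving −½ ln(0.354838) = 0.518047.
1 − 2Q = 0.870968, giving −¼ ln(0.870968) = 0.034538.
d = 0.518047 + 0.034538 = 0.552585.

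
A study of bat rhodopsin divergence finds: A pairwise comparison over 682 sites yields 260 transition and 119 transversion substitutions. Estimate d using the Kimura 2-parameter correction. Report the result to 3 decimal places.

P = 260/682 ≈ 0.381232 and Q = 119/682 ≈ 0.174487.
Under the Kimura two-parameter model, d = −½ ln(1 − 2P − Q) − ¼ ln(1 − 2Q).
1 − 2P − Q = 0.063049, giving −½ ln(0.063049) = 1.381922.
1 − 2Q = 0.651026, giving −¼ ln(0.651026) = 0.107301.
d = 1.381922 + 0.107301 = 1.489223.

1.489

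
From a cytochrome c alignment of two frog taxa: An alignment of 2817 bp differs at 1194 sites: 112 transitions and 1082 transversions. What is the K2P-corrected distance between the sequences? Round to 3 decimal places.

0.677

P = 112/2817 ≈ 0.039759 and Q = 1082/2817 ≈ 0.384097.
Under the Kimura two-parameter model, d = −½ ln(1 − 2P − Q) − ¼ ln(1 − 2Q).
1 − 2P − Q = 0.536385, giving −½ ln(0.536385) = 0.311452.
1 − 2Q = 0.231806, giving −¼ ln(0.231806) = 0.365464.
d = 0.311452 + 0.365464 = 0.676916.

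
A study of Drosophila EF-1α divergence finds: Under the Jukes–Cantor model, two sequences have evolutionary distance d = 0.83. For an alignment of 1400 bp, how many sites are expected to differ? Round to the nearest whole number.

Invert JC69: p = (3/4)(1 − e^(−4d/3)) = 0.75 × (1 − e^(-1.106667)) = 0.75 × (1 − 0.330659) = 0.502006.
Expected differing sites = pL ≈ 0.502006 × 1400 = 702.8084 ≈ 703.

703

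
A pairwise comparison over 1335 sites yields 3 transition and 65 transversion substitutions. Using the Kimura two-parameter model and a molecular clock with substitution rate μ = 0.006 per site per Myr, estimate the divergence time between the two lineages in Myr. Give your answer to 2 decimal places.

P = 3/1335 ≈ 0.002247 and Q = 65/1335 ≈ 0.048689.
Under the Kimura two-parameter model, d = −½ ln(1 − 2P − Q) − ¼ ln(1 − 2Q).
1 − 2P − Q = 0.946817, giving −½ ln(0.946817) = 0.027325.
1 − 2Q = 0.902622, giving −¼ ln(0.902622) = 0.025613.
d = 0.027325 + 0.025613 = 0.052938.
Under a molecular clock d = 2μt, so t = d/(2μ) = 0.052938 / (2 × 0.006) = 4.41 Myr.

4.41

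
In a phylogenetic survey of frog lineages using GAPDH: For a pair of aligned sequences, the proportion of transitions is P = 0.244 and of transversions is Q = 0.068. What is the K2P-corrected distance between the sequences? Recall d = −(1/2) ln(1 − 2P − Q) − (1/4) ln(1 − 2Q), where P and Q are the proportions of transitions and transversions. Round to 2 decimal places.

Under the Kimura two-parameter model, d = −½ ln(1 − 2P − Q) − ¼ ln(1 − 2Q).
1 − 2P − Q = 0.444, giving −½ ln(0.444) = 0.405965.
1 − 2Q = 0.864, giving −¼ ln(0.864) = 0.036546.
d = 0.405965 + 0.036546 = 0.442511.

0.44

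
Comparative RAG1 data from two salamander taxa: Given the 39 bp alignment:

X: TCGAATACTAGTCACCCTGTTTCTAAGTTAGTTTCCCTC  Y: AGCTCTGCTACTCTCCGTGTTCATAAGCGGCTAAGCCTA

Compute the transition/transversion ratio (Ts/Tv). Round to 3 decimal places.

0.267

Transitions are A↔G and C↔T; transversions are all other mismatches.
Transitions: 4. Transversions: 15.
R = 4/15 = 0.266666… ≈ 0.267 (to 3 d.p.).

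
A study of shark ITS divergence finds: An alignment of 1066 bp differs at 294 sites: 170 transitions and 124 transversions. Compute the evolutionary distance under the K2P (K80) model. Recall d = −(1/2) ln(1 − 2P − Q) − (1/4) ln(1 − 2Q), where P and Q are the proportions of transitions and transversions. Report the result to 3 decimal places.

P = 170/1066 ≈ 0.159475 and Q = 124/1066 ≈ 0.116323.
Under the Kimura two-parameter model, d = −½ ln(1 − 2P − Q) − ¼ ln(1 − 2Q).
1 − 2P − Q = 0.564727, giving −½ ln(0.564727) = 0.285706.
1 − 2Q = 0.767354, giving −¼ ln(0.767354) = 0.066202.
d = 0.285706 + 0.066202 = 0.351908.

0.352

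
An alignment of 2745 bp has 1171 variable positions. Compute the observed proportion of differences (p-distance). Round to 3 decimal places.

0.427

p = 1171/2745 = 0.426593… ≈ 0.427 (to 3 d.p.).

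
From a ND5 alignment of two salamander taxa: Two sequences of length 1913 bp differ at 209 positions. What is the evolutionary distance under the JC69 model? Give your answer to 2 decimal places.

0.12

p = 209/1913 ≈ 0.109252.
d = −(3/4) ln(1 − 4p/3) = −0.75 ln(1 − 0.145669) = −0.75 ln(0.854331)
  = −0.75 × (-0.157437) = 0.118078 substitutions/site.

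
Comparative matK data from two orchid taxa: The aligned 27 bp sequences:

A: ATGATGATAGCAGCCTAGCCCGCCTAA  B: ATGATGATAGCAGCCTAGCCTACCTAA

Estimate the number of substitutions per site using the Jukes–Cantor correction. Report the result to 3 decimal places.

The sequences differ at 2 of 27 sites (21, 22), so p = 2/27 ≈ 0.074074.
d = −(3/4) ln(1 − 4p/3) = −0.75 ln(1 − 0.098765) = −0.75 ln(0.901235)
  = −0.75 × (-0.103989) = 0.077992 substitutions/site.

0.078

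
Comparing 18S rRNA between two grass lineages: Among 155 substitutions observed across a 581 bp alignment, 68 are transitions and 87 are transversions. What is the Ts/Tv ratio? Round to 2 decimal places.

0.78

R = 68/87 = 0.781609… ≈ 0.78 (to 2 d.p.).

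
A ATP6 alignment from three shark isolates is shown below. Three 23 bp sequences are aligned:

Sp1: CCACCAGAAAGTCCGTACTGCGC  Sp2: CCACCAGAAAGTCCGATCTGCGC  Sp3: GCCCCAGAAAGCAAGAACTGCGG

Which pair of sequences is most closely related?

Sp1 and Sp2

Sp1–Sp2: 2/23 differ, p = 0.087, d = 0.092.
Sp1–Sp3: 7/23 differ, p = 0.304, d = 0.390.
Sp2–Sp3: 7/23 differ, p = 0.304, d = 0.390.
The smallest distance is between Sp1 and Sp2.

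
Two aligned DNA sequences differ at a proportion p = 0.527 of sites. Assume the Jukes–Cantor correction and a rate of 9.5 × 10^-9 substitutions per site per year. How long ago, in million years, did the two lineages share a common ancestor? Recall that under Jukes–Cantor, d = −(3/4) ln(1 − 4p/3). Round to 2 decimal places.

47.88

d = −(3/4) ln(1 − 4p/3) = −0.75 ln(1 − 0.702667) = −0.75 ln(0.297333)
  = −0.75 × (-1.212903) = 0.909677 substitutions/site.
Under a molecular clock d = 2μt, so t = d/(2μ) = 0.909677 / (2 × 9.5 × 10^-9) = 47.88 million years.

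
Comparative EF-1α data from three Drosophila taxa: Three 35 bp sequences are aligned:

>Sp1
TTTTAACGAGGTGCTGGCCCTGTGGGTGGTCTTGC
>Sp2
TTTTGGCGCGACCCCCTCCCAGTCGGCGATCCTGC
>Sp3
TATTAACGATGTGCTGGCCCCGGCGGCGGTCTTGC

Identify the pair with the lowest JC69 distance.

Sp1 and Sp3

Sp1–Sp2: 14/35 differ, p = 0.400, d = 0.572.
Sp1–Sp3: 6/35 differ, p = 0.171, d = 0.195.
Sp2–Sp3: 15/35 differ, p = 0.429, d = 0.635.
The smallest distance is between Sp1 and Sp3.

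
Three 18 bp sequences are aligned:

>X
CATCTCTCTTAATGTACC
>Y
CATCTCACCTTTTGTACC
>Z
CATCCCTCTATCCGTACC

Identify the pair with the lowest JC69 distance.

X–Y: 4/18 differ, p = 0.222, d = 0.264.
X–Z: 5/18 differ, p = 0.278, d = 0.347.
Y–Z: 6/18 differ, p = 0.333, d = 0.441.
The smallest distance is between X and Y.

X and Y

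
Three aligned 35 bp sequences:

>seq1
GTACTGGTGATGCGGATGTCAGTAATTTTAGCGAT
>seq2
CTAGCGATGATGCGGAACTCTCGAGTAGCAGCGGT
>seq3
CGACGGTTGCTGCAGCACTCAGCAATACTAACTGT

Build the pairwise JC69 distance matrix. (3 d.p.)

d(seq1,seq2) = 0.572, d(seq1,seq3) = 0.635, d(seq2,seq3) = 0.635

seq1–seq2: 14/35 sites differ → p = 0.4, d = −0.75 ln(1 − 0.533333) = 0.571605 ≈ 0.572.
seq1–seq3: 15/35 sites differ → p ≈ 0.428571, d = −0.75 ln(1 − 0.571428) = 0.635472 ≈ 0.635.
seq2–seq3: 15/35 sites differ → p ≈ 0.428571, d = −0.75 ln(1 − 0.571428) = 0.635472 ≈ 0.635.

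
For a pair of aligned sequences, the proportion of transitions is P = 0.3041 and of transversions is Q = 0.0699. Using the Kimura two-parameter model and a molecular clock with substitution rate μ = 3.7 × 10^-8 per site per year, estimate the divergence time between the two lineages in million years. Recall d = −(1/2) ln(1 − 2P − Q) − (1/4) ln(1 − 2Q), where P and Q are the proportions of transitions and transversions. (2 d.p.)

8.17

Under the Kimura two-parameter model, d = −½ ln(1 − 2P − Q) − ¼ ln(1 − 2Q).
1 − 2P − Q = 0.3219, giving −½ ln(0.3219) = 0.566757.
1 − 2Q = 0.8602, giving −¼ ln(0.8602) = 0.037648.
d = 0.566757 + 0.037648 = 0.604405.
Under a molecular clock d = 2μt, so t = d/(2μ) = 0.604405 / (2 × 3.7 × 10^-8) = 8.17 million years.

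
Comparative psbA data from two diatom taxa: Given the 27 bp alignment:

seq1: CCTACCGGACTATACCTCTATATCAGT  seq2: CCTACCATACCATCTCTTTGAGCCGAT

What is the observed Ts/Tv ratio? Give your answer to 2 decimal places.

3.00

Transitions are A↔G and C↔T; transversions are all other mismatches.
Transitions: 9. Transversions: 3.
R = 9/3 = 3.00.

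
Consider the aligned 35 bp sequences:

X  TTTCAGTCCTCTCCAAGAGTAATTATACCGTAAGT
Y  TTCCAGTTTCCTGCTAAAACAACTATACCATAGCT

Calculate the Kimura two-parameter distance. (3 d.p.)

0.582

Of 35 sites, 10 differences are transitions and 3 are transversions, so P = 10/35 ≈ 0.285714 and Q = 3/35 ≈ 0.085714.
Under the Kimura two-parameter model, d = −½ ln(1 − 2P − Q) − ¼ ln(1 − 2Q).
1 − 2P − Q = 0.342858, giving −½ ln(0.342858) = 0.535219.
1 − 2Q = 0.828572, giving −¼ ln(0.828572) = 0.047013.
d = 0.535219 + 0.047013 = 0.582232.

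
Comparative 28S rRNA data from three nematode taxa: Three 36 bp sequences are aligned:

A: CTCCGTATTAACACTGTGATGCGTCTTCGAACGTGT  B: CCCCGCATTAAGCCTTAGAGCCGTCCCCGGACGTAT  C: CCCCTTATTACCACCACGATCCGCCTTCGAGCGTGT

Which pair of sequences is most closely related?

A and C

A–B: 12/36 differ, p = 0.333, d = 0.441.
A–C: 9/36 differ, p = 0.250, d = 0.304.
B–C: 15/36 differ, p = 0.417, d = 0.608.
The smallest distance is between A and C.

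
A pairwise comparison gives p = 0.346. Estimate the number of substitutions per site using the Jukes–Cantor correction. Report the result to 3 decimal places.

d = −(3/4) ln(1 − 4p/3) = −0.75 ln(1 − 0.461333) = −0.75 ln(0.538667)
  = −0.75 × (-0.618658) = 0.463994 substitutions/site.

0.464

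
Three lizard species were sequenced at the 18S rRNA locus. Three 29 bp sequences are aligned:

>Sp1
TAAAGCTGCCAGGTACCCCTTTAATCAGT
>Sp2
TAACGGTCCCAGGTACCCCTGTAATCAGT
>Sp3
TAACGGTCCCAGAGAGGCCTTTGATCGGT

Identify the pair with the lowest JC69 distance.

Sp1–Sp2: 4/29 differ, p = 0.138, d = 0.152.
Sp1–Sp3: 9/29 differ, p = 0.310, d = 0.401.
Sp2–Sp3: 7/29 differ, p = 0.241, d = 0.291.
The smallest distance is between Sp1 and Sp2.

Sp1 and Sp2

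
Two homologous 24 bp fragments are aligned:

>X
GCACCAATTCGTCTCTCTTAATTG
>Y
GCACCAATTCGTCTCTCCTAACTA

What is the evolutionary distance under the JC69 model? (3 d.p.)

The sequences differ at 3 of 24 sites (18, 22, 24), so p = 3/24 = 0.125.
d = −(3/4) ln(1 − 4p/3) = −0.75 ln(1 − 0.166667) = −0.75 ln(0.833333)
  = −0.75 × (-0.182322) = 0.136742 substitutions/site.

0.137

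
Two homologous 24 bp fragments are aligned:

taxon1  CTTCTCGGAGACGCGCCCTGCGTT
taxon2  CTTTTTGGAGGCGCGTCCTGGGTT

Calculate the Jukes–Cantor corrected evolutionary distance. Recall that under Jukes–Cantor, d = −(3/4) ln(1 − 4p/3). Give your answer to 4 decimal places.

The sequences differ at 5 of 24 sites (4, 6, 11, 16, 21), so p = 5/24 ≈ 0.208333.
d = −(3/4) ln(1 − 4p/3) = −0.75 ln(1 − 0.277777) = −0.75 ln(0.722223)
  = −0.75 × (-0.325421) = 0.244066 substitutions/site.

0.2441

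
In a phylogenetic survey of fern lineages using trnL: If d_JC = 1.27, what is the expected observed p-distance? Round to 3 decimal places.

p = (3/4)(1 − e^(−4d/3)) = 0.75 × (1 − e^(-1.693333)) = 0.75 × (1 − 0.183906) = 0.612071.

0.612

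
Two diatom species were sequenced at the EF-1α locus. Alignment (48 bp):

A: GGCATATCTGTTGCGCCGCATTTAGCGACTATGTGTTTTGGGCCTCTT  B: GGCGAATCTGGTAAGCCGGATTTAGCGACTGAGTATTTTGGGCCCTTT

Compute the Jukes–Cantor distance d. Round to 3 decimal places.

The sequences differ at 11 of 48 sites, so p = 11/48 ≈ 0.229167.
d = −(3/4) ln(1 − 4p/3) = −0.75 ln(1 − 0.305556) = −0.75 ln(0.694444)
  = −0.75 × (-0.364644) = 0.273483 substitutions/site.

0.273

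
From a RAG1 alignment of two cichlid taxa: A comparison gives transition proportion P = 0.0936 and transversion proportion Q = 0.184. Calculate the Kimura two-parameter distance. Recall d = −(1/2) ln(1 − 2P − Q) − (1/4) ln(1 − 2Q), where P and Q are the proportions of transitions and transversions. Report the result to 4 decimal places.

Under the Kimura two-parameter model, d = −½ ln(1 − 2P − Q) − ¼ ln(1 − 2Q).
1 − 2P − Q = 0.6288, giving −½ ln(0.6288) = 0.231971.
1 − 2Q = 0.632, giving −¼ ln(0.632) = 0.114716.
d = 0.231971 + 0.114716 = 0.346687.

0.3467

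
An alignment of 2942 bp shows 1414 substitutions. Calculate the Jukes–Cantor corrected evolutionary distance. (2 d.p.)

p = 1414/2942 ≈ 0.480625.
d = −(3/4) ln(1 − 4p/3) = −0.75 ln(1 − 0.640833) = −0.75 ln(0.359167)
  = −0.75 × (-1.023968) = 0.767976 substitutions/site.

0.77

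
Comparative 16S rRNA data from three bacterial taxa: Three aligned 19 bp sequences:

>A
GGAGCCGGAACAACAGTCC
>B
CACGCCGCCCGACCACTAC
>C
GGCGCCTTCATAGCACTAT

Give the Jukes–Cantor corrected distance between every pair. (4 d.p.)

A–B: 10/19 sites differ → p ≈ 0.526316, d = −0.75 ln(1 − 0.701755) = 0.907380 ≈ 0.9074.
A–C: 9/19 sites differ → p ≈ 0.473684, d = −0.75 ln(1 − 0.631579) = 0.748897 ≈ 0.7489.
B–C: 8/19 sites differ → p ≈ 0.421053, d = −0.75 ln(1 − 0.561404) = 0.618132 ≈ 0.6181.

d(A,B) = 0.9074, d(A,C) = 0.7489, d(B,C) = 0.6181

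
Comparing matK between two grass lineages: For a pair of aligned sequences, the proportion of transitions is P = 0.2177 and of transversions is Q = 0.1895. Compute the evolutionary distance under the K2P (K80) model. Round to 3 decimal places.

Under the Kimura two-parameter model, d = −½ ln(1 − 2P − Q) − ¼ ln(1 − 2Q).
1 − 2P − Q = 0.3751, giving −½ ln(0.3751) = 0.490281.
1 − 2Q = 0.621, giving −¼ ln(0.621) = 0.119106.
d = 0.490281 + 0.119106 = 0.609387.

0.609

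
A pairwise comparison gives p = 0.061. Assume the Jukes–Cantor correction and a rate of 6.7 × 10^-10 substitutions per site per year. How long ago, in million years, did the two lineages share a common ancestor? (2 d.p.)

47.48

d = −(3/4) ln(1 − 4p/3) = −0.75 ln(1 − 0.081333) = −0.75 ln(0.918667)
  = −0.75 × (-0.084832) = 0.063624 substitutions/site.
Under a molecular clock d = 2μt, so t = d/(2μ) = 0.063624 / (2 × 6.7 × 10^-10) = 47.48 million years.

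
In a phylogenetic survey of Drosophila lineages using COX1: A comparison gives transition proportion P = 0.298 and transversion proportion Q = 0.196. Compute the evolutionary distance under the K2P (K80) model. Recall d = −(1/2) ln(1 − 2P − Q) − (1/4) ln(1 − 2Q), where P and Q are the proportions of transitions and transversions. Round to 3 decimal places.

Under the Kimura two-parameter model, d = −½ ln(1 − 2P − Q) − ¼ ln(1 − 2Q).
1 − 2P − Q = 0.208, giving −½ ln(0.208) = 0.785109.
1 − 2Q = 0.608, giving −¼ ln(0.608) = 0.124395.
d = 0.785109 + 0.124395 = 0.909504.

0.910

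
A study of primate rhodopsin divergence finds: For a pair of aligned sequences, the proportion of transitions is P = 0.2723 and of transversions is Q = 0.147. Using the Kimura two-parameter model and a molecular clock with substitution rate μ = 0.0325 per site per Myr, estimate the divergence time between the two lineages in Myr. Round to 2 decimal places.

Under the Kimura two-parameter model, d = −½ ln(1 − 2P − Q) − ¼ ln(1 − 2Q).
1 − 2P − Q = 0.3084, giving −½ ln(0.3084) = 0.588179.
1 − 2Q = 0.706, giving −¼ ln(0.706) = 0.087035.
d = 0.588179 + 0.087035 = 0.675214.
Under a molecular clock d = 2μt, so t = d/(2μ) = 0.675214 / (2 × 0.0325) = 10.39 Myr.

10.39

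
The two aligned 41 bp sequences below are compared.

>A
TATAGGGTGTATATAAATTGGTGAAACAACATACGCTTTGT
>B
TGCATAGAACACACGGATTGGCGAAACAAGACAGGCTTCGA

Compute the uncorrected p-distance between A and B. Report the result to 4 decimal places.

The sequences differ at 17 of 41 positions.
p = 17/41 = 0.414634… ≈ 0.4146 (to 4 d.p.).

0.4146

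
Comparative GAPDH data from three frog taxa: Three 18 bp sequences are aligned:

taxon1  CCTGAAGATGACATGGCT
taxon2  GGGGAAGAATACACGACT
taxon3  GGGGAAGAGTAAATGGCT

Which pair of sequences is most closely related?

taxon2 and taxon3

taxon1–taxon2: 7/18 differ, p = 0.389, d = 0.548.
taxon1–taxon3: 6/18 differ, p = 0.333, d = 0.441.
taxon2–taxon3: 4/18 differ, p = 0.222, d = 0.264.
The smallest distance is between taxon2 and taxon3.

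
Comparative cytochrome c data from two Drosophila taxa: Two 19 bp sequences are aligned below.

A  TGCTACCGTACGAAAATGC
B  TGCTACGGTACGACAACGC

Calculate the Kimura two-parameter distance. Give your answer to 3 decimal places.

Of 19 sites, 1 differences are transitions and 2 are transversions, so P = 1/19 ≈ 0.052632 and Q = 2/19 ≈ 0.105263.
Under the Kimura two-parameter model, d = −½ ln(1 − 2P − Q) − ¼ ln(1 − 2Q).
1 − 2P − Q = 0.789473, giving −½ ln(0.789473) = 0.118195.
1 − 2Q = 0.789474, giving −¼ ln(0.789474) = 0.059097.
d = 0.118195 + 0.059097 = 0.177292.

0.177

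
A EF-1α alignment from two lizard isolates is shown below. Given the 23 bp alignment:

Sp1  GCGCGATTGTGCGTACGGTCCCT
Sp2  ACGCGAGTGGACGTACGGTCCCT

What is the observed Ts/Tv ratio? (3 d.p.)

1.000

Transitions are A↔G and C↔T; transversions are all other mismatches.
Transitions: 2. Transversions: 2.
R = 2/2 = 1.000.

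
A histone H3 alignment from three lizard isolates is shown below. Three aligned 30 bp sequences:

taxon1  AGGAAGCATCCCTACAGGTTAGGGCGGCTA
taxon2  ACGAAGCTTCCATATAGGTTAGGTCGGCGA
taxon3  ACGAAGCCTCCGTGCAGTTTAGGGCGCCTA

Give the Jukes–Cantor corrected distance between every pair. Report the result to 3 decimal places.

d(taxon1,taxon2) = 0.233, d(taxon1,taxon3) = 0.233, d(taxon2,taxon3) = 0.330

taxon1–taxon2: 6/30 sites differ → p = 0.2, d = −0.75 ln(1 − 0.266667) = 0.232617 ≈ 0.233.
taxon1–taxon3: 6/30 sites differ → p = 0.2, d = −0.75 ln(1 − 0.266667) = 0.232617 ≈ 0.233.
taxon2–taxon3: 8/30 sites differ → p ≈ 0.266667, d = −0.75 ln(1 − 0.355556) = 0.329526 ≈ 0.330.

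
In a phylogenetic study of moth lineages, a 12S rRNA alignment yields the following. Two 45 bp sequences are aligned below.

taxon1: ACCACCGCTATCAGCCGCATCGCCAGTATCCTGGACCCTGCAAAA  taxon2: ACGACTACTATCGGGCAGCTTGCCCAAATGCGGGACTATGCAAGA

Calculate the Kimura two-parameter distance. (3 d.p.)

0.533

Of 45 sites, 8 differences are transitions and 9 are transversions, so P = 8/45 ≈ 0.177778 and Q = 9/45 = 0.2.
Under the Kimura two-parameter model, d = −½ ln(1 − 2P − Q) − ¼ ln(1 − 2Q).
1 − 2P − Q = 0.444444, giving −½ ln(0.444444) = 0.405466.
1 − 2Q = 0.6, giving −¼ ln(0.6) = 0.127706.
d = 0.405466 + 0.127706 = 0.533172.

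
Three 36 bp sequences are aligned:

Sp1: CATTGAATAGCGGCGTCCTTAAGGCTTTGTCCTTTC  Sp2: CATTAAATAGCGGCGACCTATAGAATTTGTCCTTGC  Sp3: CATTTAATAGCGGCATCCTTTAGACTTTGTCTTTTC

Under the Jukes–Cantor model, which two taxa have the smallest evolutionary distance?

Sp1–Sp2: 7/36 differ, p = 0.194, d = 0.225.
Sp1–Sp3: 5/36 differ, p = 0.139, d = 0.154.
Sp2–Sp3: 7/36 differ, p = 0.194, d = 0.225.
The smallest distance is between Sp1 and Sp3.

Sp1 and Sp3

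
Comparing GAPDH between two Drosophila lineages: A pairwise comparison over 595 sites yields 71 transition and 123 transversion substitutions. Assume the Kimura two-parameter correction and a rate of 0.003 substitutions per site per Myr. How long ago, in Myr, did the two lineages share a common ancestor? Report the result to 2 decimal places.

P = 71/595 ≈ 0.119328 and Q = 123/595 ≈ 0.206723.
Under the Kimura two-parameter model, d = −½ ln(1 − 2P − Q) − ¼ ln(1 − 2Q).
1 − 2P − Q = 0.554621, giving −½ ln(0.554621) = 0.294735.
1 − 2Q = 0.586554, giving −¼ ln(0.586554) = 0.133373.
d = 0.294735 + 0.133373 = 0.428108.
Under a molecular clock d = 2μt, so t = d/(2μ) = 0.428108 / (2 × 0.003) = 71.35 Myr.

71.35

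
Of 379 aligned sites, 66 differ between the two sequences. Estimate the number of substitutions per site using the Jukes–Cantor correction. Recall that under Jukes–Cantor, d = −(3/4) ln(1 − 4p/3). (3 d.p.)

p = 66/379 ≈ 0.174142.
d = −(3/4) ln(1 − 4p/3) = −0.75 ln(1 − 0.232189) = −0.75 ln(0.767811)
  = −0.75 × (-0.264212) = 0.198159 substitutions/site.

0.198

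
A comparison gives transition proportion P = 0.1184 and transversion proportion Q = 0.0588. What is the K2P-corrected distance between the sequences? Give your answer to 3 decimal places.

Under the Kimura two-parameter model, d = −½ ln(1 − 2P − Q) − ¼ ln(1 − 2Q).
1 − 2P − Q = 0.7044, giving −½ ln(0.7044) = 0.175204.
1 − 2Q = 0.8824, giving −¼ ln(0.8824) = 0.031277.
d = 0.175204 + 0.031277 = 0.206481.

0.206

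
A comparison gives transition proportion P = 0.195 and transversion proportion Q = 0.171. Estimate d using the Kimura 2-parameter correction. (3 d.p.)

Under the Kimura two-parameter model, d = −½ ln(1 − 2P − Q) − ¼ ln(1 − 2Q).
1 − 2P − Q = 0.439, giving −½ ln(0.439) = 0.411628.
1 − 2Q = 0.658, giving −¼ ln(0.658) = 0.104638.
d = 0.411628 + 0.104638 = 0.516266.

0.516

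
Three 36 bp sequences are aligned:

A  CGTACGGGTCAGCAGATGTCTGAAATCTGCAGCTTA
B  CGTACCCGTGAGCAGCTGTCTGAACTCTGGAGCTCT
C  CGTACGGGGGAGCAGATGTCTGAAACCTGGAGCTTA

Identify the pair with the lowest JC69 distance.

A–B: 8/36 differ, p = 0.222, d = 0.264.
A–C: 4/36 differ, p = 0.111, d = 0.120.
B–C: 8/36 differ, p = 0.222, d = 0.264.
The smallest distance is between A and C.

A and C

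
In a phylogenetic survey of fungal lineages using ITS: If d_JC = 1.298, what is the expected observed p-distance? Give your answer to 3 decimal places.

p = (3/4)(1 − e^(−4d/3)) = 0.75 × (1 − e^(-1.730667)) = 0.75 × (1 − 0.177166) = 0.617126.

0.617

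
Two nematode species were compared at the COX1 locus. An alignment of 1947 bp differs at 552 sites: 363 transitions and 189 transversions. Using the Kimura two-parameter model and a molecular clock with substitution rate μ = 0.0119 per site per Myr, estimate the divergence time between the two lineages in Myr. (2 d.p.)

15.60

P = 363/1947 ≈ 0.186441 and Q = 189/1947 ≈ 0.097072.
Under the Kimura two-parameter model, d = −½ ln(1 − 2P − Q) − ¼ ln(1 − 2Q).
1 − 2P − Q = 0.530046, giving −½ ln(0.530046) = 0.317396.
1 − 2Q = 0.805856, giving −¼ ln(0.805856) = 0.053963.
d = 0.317396 + 0.053963 = 0.371359.
Under a molecular clock d = 2μt, so t = d/(2μ) = 0.371359 / (2 × 0.0119) = 15.60 Myr.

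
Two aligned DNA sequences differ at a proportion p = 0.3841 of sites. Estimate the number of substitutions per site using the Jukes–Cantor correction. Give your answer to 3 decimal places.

0.538

d = −(3/4) ln(1 − 4p/3) = −0.75 ln(1 − 0.512133) = −0.75 ln(0.487867)
  = −0.75 × (-0.717712) = 0.538284 substitutions/site.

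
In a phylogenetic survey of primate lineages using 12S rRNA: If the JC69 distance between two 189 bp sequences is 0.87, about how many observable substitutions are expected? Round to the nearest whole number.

Invert JC69: p = (3/4)(1 − e^(−4d/3)) = 0.75 × (1 − e^(-1.16)) = 0.75 × (1 − 0.313486) = 0.514886.
Expected differing sites = pL ≈ 0.514886 × 189 = 97.313454 ≈ 97.

97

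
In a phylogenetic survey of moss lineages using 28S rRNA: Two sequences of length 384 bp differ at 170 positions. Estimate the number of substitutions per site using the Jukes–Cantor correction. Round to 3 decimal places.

0.669

p = 170/384 ≈ 0.442708.
d = −(3/4) ln(1 − 4p/3) = −0.75 ln(1 − 0.590277) = −0.75 ln(0.409723)
  = −0.75 × (-0.892274) = 0.669206 substitutions/site.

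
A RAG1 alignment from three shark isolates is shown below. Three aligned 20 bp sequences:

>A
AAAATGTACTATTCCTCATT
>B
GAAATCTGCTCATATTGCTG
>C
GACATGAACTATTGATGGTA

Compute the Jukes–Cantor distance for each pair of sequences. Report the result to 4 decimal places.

A–B: 10/20 sites differ → p = 0.5, d = −0.75 ln(1 − 0.666667) = 0.823960 ≈ 0.8240.
A–C: 8/20 sites differ → p = 0.4, d = −0.75 ln(1 − 0.533333) = 0.571605 ≈ 0.5716.
B–C: 10/20 sites differ → p = 0.5, d = −0.75 ln(1 − 0.666667) = 0.823960 ≈ 0.8240.

d(A,B) = 0.8240, d(A,C) = 0.5716, d(B,C) = 0.8240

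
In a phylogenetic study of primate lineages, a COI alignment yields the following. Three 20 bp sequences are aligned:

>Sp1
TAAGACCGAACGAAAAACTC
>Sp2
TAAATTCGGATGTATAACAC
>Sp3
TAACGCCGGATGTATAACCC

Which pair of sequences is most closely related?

Sp2 and Sp3

Sp1–Sp2: 8/20 differ, p = 0.400, d = 0.572.
Sp1–Sp3: 7/20 differ, p = 0.350, d = 0.471.
Sp2–Sp3: 4/20 differ, p = 0.200, d = 0.233.
The smallest distance is between Sp2 and Sp3.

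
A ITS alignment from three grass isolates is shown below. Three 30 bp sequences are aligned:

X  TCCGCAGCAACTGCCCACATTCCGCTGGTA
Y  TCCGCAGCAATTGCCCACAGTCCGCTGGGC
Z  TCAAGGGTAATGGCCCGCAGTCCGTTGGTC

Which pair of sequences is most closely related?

X and Y

X–Y: 4/30 differ, p = 0.133, d = 0.147.
X–Z: 11/30 differ, p = 0.367, d = 0.503.
Y–Z: 9/30 differ, p = 0.300, d = 0.383.
The smallest distance is between X and Y.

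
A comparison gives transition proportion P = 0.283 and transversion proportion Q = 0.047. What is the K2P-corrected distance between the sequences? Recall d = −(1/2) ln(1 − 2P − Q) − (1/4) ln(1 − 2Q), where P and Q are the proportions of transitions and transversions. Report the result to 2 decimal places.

0.50

Under the Kimura two-parameter model, d = −½ ln(1 − 2P − Q) − ¼ ln(1 − 2Q).
1 − 2P − Q = 0.387, giving −½ ln(0.387) = 0.474665.
1 − 2Q = 0.906, giving −¼ ln(0.906) = 0.024679.
d = 0.474665 + 0.024679 = 0.499344.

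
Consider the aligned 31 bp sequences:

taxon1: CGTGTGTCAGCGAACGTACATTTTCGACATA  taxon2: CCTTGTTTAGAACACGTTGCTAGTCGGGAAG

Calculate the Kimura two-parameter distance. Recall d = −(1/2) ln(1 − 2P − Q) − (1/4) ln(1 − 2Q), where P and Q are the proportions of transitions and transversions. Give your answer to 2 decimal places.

1.02

Of 31 sites, 4 differences are transitions and 13 are transversions, so P = 4/31 ≈ 0.129032 and Q = 13/31 ≈ 0.419355.
Under the Kimura two-parameter model, d = −½ ln(1 − 2P − Q) − ¼ ln(1 − 2Q).
1 − 2P − Q = 0.322581, giving −½ ln(0.322581) = 0.565701.
1 − 2Q = 0.16129, giving −¼ ln(0.16129) = 0.456138.
d = 0.565701 + 0.456138 = 1.021839.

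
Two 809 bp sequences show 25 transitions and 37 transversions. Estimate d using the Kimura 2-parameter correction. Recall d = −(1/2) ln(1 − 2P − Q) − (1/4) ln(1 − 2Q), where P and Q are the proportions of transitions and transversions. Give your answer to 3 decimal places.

0.081

P = 25/809 ≈ 0.030902 and Q = 37/809 ≈ 0.045735.
Under the Kimura two-parameter model, d = −½ ln(1 − 2P − Q) − ¼ ln(1 − 2Q).
1 − 2P − Q = 0.892461, giving −½ ln(0.892461) = 0.056886.
1 − 2Q = 0.90853, giving −¼ ln(0.90853) = 0.023982.
d = 0.056886 + 0.023982 = 0.080868.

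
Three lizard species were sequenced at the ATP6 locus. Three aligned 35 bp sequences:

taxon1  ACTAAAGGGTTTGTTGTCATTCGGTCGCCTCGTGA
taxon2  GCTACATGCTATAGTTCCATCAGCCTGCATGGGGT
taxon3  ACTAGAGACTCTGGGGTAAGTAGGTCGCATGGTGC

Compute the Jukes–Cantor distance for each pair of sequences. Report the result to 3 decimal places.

taxon1–taxon2: 18/35 sites differ → p ≈ 0.514286, d = −0.75 ln(1 − 0.685715) = 0.868091 ≈ 0.868.
taxon1–taxon3: 12/35 sites differ → p ≈ 0.342857, d = −0.75 ln(1 − 0.457143) = 0.458182 ≈ 0.458.
taxon2–taxon3: 17/35 sites differ → p ≈ 0.485714, d = −0.75 ln(1 − 0.647619) = 0.782282 ≈ 0.782.

d(taxon1,taxon2) = 0.868, d(taxon1,taxon3) = 0.458, d(taxon2,taxon3) = 0.782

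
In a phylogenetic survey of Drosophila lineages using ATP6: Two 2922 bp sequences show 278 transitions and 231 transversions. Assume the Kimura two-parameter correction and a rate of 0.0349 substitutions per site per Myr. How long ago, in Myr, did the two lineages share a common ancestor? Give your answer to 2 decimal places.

P = 278/2922 ≈ 0.09514 and Q = 231/2922 ≈ 0.079055.
Under the Kimura two-parameter model, d = −½ ln(1 − 2P − Q) − ¼ ln(1 − 2Q).
1 − 2P − Q = 0.730665, giving −½ ln(0.730665) = 0.156900.
1 − 2Q = 0.84189, giving −¼ ln(0.84189) = 0.043026.
d = 0.156900 + 0.043026 = 0.199926.
Under a molecular clock d = 2μt, so t = d/(2μ) = 0.199926 / (2 × 0.0349) = 2.86 Myr.

2.86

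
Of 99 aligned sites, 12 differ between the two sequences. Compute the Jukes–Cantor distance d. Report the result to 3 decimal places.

p = 12/99 ≈ 0.121212.
d = −(3/4) ln(1 − 4p/3) = −0.75 ln(1 − 0.161616) = −0.75 ln(0.838384)
  = −0.75 × (-0.176279) = 0.132209 substitutions/site.

0.132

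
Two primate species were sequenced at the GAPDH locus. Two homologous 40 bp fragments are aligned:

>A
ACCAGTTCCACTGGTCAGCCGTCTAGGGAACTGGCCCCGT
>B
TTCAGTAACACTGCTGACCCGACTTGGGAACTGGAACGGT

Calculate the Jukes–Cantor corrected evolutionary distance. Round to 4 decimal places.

0.3831

The sequences differ at 12 of 40 sites, so p = 12/40 = 0.3.
d = −(3/4) ln(1 − 4p/3) = −0.75 ln(1 − 0.4) = −0.75 ln(0.6)
  = −0.75 × (-0.510826) = 0.383120 substitutions/site.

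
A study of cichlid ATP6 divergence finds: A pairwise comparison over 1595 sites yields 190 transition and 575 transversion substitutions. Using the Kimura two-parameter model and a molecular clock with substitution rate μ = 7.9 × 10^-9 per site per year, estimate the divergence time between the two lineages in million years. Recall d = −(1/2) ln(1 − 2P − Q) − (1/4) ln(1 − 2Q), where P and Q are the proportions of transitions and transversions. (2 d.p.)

49.10

P = 190/1595 ≈ 0.119122 and Q = 575/1595 ≈ 0.360502.
Under the Kimura two-parameter model, d = −½ ln(1 − 2P − Q) − ¼ ln(1 − 2Q).
1 − 2P − Q = 0.401254, giving −½ ln(0.401254) = 0.456580.
1 − 2Q = 0.278996, giving −¼ ln(0.278996) = 0.319139.
d = 0.456580 + 0.319139 = 0.775719.
Under a molecular clock d = 2μt, so t = d/(2μ) = 0.775719 / (2 × 7.9 × 10^-9) = 49.10 million years.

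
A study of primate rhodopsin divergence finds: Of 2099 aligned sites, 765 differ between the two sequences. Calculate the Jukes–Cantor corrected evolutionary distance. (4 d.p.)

0.4991

p = 765/2099 ≈ 0.364459.
d = −(3/4) ln(1 − 4p/3) = −0.75 ln(1 − 0.485945) = −0.75 ln(0.514055)
  = −0.75 × (-0.665425) = 0.499069 substitutions/site.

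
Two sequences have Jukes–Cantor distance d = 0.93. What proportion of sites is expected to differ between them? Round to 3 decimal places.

0.533

p = (3/4)(1 − e^(−4d/3)) = 0.75 × (1 − e^(-1.24)) = 0.75 × (1 − 0.289384) = 0.532962.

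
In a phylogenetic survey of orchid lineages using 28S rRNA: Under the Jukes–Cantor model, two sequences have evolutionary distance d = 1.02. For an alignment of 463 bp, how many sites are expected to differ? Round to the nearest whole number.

258

Invert JC69: p = (3/4)(1 − e^(−4d/3)) = 0.75 × (1 − e^(-1.36)) = 0.75 × (1 − 0.256661) = 0.557504.
Expected differing sites = pL ≈ 0.557504 × 463 = 258.124352 ≈ 258.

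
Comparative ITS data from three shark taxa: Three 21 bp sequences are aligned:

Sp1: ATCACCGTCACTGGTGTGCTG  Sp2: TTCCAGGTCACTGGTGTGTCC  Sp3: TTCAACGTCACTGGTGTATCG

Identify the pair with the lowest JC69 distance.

Sp1–Sp2: 7/21 differ, p = 0.333, d = 0.441.
Sp1–Sp3: 5/21 differ, p = 0.238, d = 0.286.
Sp2–Sp3: 4/21 differ, p = 0.190, d = 0.220.
The smallest distance is between Sp2 and Sp3.

Sp2 and Sp3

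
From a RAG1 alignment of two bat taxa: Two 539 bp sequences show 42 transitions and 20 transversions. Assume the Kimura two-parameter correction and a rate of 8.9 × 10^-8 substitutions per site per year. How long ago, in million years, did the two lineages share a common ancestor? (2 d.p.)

0.71

P = 42/539 ≈ 0.077922 and Q = 20/539 ≈ 0.037106.
Under the Kimura two-parameter model, d = −½ ln(1 − 2P − Q) − ¼ ln(1 − 2Q).
1 − 2P − Q = 0.80705, giving −½ ln(0.80705) = 0.107185.
1 − 2Q = 0.925788, giving −¼ ln(0.925788) = 0.019278.
d = 0.107185 + 0.019278 = 0.126463.
Under a molecular clock d = 2μt, so t = d/(2μ) = 0.126463 / (2 × 8.9 × 10^-8) = 0.71 million years.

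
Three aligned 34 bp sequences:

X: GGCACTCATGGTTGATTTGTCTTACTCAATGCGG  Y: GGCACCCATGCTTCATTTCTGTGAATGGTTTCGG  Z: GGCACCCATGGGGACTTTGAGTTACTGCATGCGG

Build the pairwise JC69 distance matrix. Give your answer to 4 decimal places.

X–Y: 11/34 sites differ → p ≈ 0.323529, d = −0.75 ln(1 − 0.431372) = 0.423397 ≈ 0.4234.
X–Z: 9/34 sites differ → p ≈ 0.264706, d = −0.75 ln(1 − 0.352941) = 0.326488 ≈ 0.3265.
Y–Z: 12/34 sites differ → p ≈ 0.352941, d = −0.75 ln(1 − 0.470588) = 0.476991 ≈ 0.4770.

d(X,Y) = 0.4234, d(X,Z) = 0.3265, d(Y,Z) = 0.4770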